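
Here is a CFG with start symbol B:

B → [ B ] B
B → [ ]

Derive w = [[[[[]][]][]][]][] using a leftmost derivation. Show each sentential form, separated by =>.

B => [B]B   [B → [ B ] B]
[B]B => [[B]B]B   [B → [ B ] B]
[[B]B]B => [[[B]B]B]B   [B → [ B ] B]
[[[B]B]B]B => [[[[B]B]B]B]B   [B → [ B ] B]
[[[[B]B]B]B]B => [[[[[]]B]B]B]B   [B → [ ]]
[[[[[]]B]B]B]B => [[[[[]][]]B]B]B   [B → [ ]]
[[[[[]][]]B]B]B => [[[[[]][]][]]B]B   [B → [ ]]
[[[[[]][]][]]B]B => [[[[[]][]][]][]]B   [B → [ ]]
[[[[[]][]][]][]]B => [[[[[]][]][]][]][]   [B → [ ]]

B=>[B]B=>[[B]B]B=>[[[B]B]B]B=>[[[[B]B]B]B]B=>[[[[[]]B]B]B]B=>[[[[[]][]]B]B]B=>[[[[[]][]][]]B]B=>[[[[[]][]][]][]]B=>[[[[[]][]][]][]][]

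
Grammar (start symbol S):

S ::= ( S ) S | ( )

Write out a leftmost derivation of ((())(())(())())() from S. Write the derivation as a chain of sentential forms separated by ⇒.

S ⇒ (S)S   [S ::= ( S ) S]
(S)S ⇒ ((S)S)S   [S ::= ( S ) S]
((S)S)S ⇒ ((())S)S   [S ::= ( )]
((())S)S ⇒ ((())(S)S)S   [S ::= ( S ) S]
((())(S)S)S ⇒ ((())(())S)S   [S ::= ( )]
((())(())S)S ⇒ ((())(())(S)S)S   [S ::= ( S ) S]
((())(())(S)S)S ⇒ ((())(())(())S)S   [S ::= ( )]
((())(())(())S)S ⇒ ((())(())(())())S   [S ::= ( )]
((())(())(())())S ⇒ ((())(())(())())()   [S ::= ( )]

S⇒(S)S⇒((S)S)S⇒((())S)S⇒((())(S)S)S⇒((())(())S)S⇒((())(())(S)S)S⇒((())(())(())S)S⇒((())(())(())())S⇒((())(())(())())()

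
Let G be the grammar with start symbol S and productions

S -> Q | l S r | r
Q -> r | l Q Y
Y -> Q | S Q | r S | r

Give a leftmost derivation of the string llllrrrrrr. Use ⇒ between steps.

S⇒lSr⇒llSrr⇒lllSrrr⇒lllQrrr⇒llllQYrrr⇒llllrYrrr⇒llllrrSrrr⇒llllrrQrrr⇒llllrrrrrr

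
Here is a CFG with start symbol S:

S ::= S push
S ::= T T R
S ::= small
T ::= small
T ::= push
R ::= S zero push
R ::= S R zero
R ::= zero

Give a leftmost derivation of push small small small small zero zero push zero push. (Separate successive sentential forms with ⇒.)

S ⇒ T T R   [S ::= T T R]
T T R ⇒ push T R   [T ::= push]
push T R ⇒ push small R   [T ::= small]
push small R ⇒ push small S zero push   [R ::= S zero push]
push small S zero push ⇒ push small S push zero push   [S ::= S push]
push small S push zero push ⇒ push small T T R push zero push   [S ::= T T R]
push small T T R push zero push ⇒ push small small T R push zero push   [T ::= small]
push small small T R push zero push ⇒ push small small small R push zero push   [T ::= small]
push small small small R push zero push ⇒ push small small small S R zero push zero push   [R ::= S R zero]
push small small small S R zero push zero push ⇒ push small small small small R zero push zero push   [S ::= small]
push small small small small R zero push zero push ⇒ push small small small small zero zero push zero push   [R ::= zero]

S ⇒ T T R ⇒ push T R ⇒ push small R ⇒ push small S zero push ⇒ push small S push zero push ⇒ push small T T R push zero push ⇒ push small small T R push zero push ⇒ push small small small R push zero push ⇒ push small small small S R zero push zero push ⇒ push small small small small R zero push zero push ⇒ push small small small small zero zero push zero push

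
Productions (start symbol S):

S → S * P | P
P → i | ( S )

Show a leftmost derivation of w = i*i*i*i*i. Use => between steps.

S => S*P => S*P*P => S*P*P*P => S*P*P*P*P => P*P*P*P*P => i*P*P*P*P => i*i*P*P*P => i*i*i*P*P => i*i*i*i*P => i*i*i*i*i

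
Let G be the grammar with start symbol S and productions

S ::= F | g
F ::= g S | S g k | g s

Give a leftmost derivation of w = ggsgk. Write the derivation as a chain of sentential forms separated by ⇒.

S ⇒ F ⇒ Sgk ⇒ Fgk ⇒ gSgk ⇒ gFgk ⇒ ggsgk

S ⇒ F   [S ::= F]
F ⇒ Sgk   [F ::= S g k]
Sgk ⇒ Fgk   [S ::= F]
Fgk ⇒ gSgk   [F ::= g S]
gSgk ⇒ gFgk   [S ::= F]
gFgk ⇒ ggsgk   [F ::= g s]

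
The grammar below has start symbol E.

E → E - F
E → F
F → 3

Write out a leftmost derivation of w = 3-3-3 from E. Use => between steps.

E => E-F => E-F-F => F-F-F => 3-F-F => 3-3-F => 3-3-3

E => E-F   [E → E - F]
E-F => E-F-F   [E → E - F]
E-F-F => F-F-F   [E → F]
F-F-F => 3-F-F   [F → 3]
3-F-F => 3-3-F   [F → 3]
3-3-F => 3-3-3   [F → 3]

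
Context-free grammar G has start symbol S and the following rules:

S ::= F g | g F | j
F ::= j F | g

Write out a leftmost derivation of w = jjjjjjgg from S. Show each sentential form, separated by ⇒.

S ⇒ Fg ⇒ jFg ⇒ jjFg ⇒ jjjFg ⇒ jjjjFg ⇒ jjjjjFg ⇒ jjjjjjFg ⇒ jjjjjjgg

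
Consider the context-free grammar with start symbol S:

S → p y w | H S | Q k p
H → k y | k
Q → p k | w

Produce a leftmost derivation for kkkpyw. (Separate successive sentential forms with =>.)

S=>HS=>kS=>kHS=>kkS=>kkHS=>kkkS=>kkkpyw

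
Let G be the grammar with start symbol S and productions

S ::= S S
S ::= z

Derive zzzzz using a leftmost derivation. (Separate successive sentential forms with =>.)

S=>SS=>zS=>zSS=>zzS=>zzSS=>zzzS=>zzzSS=>zzzzS=>zzzzz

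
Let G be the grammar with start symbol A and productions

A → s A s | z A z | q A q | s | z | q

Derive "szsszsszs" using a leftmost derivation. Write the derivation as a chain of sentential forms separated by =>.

A => sAs => szAzs => szsAszs => szssAsszs => szsszsszs

A => sAs   [A → s A s]
sAs => szAzs   [A → z A z]
szAzs => szsAszs   [A → s A s]
szsAszs => szssAsszs   [A → s A s]
szssAsszs => szsszsszs   [A → z]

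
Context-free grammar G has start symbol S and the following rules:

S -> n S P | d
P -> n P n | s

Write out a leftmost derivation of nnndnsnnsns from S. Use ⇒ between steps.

S ⇒ nSP   [S -> n S P]
nSP ⇒ nnSPP   [S -> n S P]
nnSPP ⇒ nnnSPPP   [S -> n S P]
nnnSPPP ⇒ nnndPPP   [S -> d]
nnndPPP ⇒ nnndnPnPP   [P -> n P n]
nnndnPnPP ⇒ nnndnsnPP   [P -> s]
nnndnsnPP ⇒ nnndnsnnPnP   [P -> n P n]
nnndnsnnPnP ⇒ nnndnsnnsnP   [P -> s]
nnndnsnnsnP ⇒ nnndnsnnsns   [P -> s]

S⇒nSP⇒nnSPP⇒nnnSPPP⇒nnndPPP⇒nnndnPnPP⇒nnndnsnPP⇒nnndnsnnPnP⇒nnndnsnnsnP⇒nnndnsnnsns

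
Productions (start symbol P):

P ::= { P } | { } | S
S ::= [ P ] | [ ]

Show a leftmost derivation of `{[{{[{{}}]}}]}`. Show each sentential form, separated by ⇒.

P ⇒ {P}   [P ::= { P }]
{P} ⇒ {S}   [P ::= S]
{S} ⇒ {[P]}   [S ::= [ P ]]
{[P]} ⇒ {[{P}]}   [P ::= { P }]
{[{P}]} ⇒ {[{{P}}]}   [P ::= { P }]
{[{{P}}]} ⇒ {[{{S}}]}   [P ::= S]
{[{{S}}]} ⇒ {[{{[P]}}]}   [S ::= [ P ]]
{[{{[P]}}]} ⇒ {[{{[{P}]}}]}   [P ::= { P }]
{[{{[{P}]}}]} ⇒ {[{{[{{}}]}}]}   [P ::= { }]

P ⇒ {P} ⇒ {S} ⇒ {[P]} ⇒ {[{P}]} ⇒ {[{{P}}]} ⇒ {[{{S}}]} ⇒ {[{{[P]}}]} ⇒ {[{{[{P}]}}]} ⇒ {[{{[{{}}]}}]}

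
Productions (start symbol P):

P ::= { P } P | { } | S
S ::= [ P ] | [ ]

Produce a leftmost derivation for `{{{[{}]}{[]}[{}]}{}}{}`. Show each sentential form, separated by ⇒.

P ⇒ {P}P   [P ::= { P } P]
{P}P ⇒ {{P}P}P   [P ::= { P } P]
{{P}P}P ⇒ {{{P}P}P}P   [P ::= { P } P]
{{{P}P}P}P ⇒ {{{S}P}P}P   [P ::= S]
{{{S}P}P}P ⇒ {{{[P]}P}P}P   [S ::= [ P ]]
{{{[P]}P}P}P ⇒ {{{[{}]}P}P}P   [P ::= { }]
{{{[{}]}P}P}P ⇒ {{{[{}]}{P}P}P}P   [P ::= { P } P]
{{{[{}]}{P}P}P}P ⇒ {{{[{}]}{S}P}P}P   [P ::= S]
{{{[{}]}{S}P}P}P ⇒ {{{[{}]}{[]}P}P}P   [S ::= [ ]]
{{{[{}]}{[]}P}P}P ⇒ {{{[{}]}{[]}S}P}P   [P ::= S]
{{{[{}]}{[]}S}P}P ⇒ {{{[{}]}{[]}[P]}P}P   [S ::= [ P ]]
{{{[{}]}{[]}[P]}P}P ⇒ {{{[{}]}{[]}[{}]}P}P   [P ::= { }]
{{{[{}]}{[]}[{}]}P}P ⇒ {{{[{}]}{[]}[{}]}{}}P   [P ::= { }]
{{{[{}]}{[]}[{}]}{}}P ⇒ {{{[{}]}{[]}[{}]}{}}{}   [P ::= { }]

P⇒{P}P⇒{{P}P}P⇒{{{P}P}P}P⇒{{{S}P}P}P⇒{{{[P]}P}P}P⇒{{{[{}]}P}P}P⇒{{{[{}]}{P}P}P}P⇒{{{[{}]}{S}P}P}P⇒{{{[{}]}{[]}P}P}P⇒{{{[{}]}{[]}S}P}P⇒{{{[{}]}{[]}[P]}P}P⇒{{{[{}]}{[]}[{}]}P}P⇒{{{[{}]}{[]}[{}]}{}}P⇒{{{[{}]}{[]}[{}]}{}}{}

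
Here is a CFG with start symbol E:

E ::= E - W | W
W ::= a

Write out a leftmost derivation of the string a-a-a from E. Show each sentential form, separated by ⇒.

E ⇒ E-W ⇒ E-W-W ⇒ W-W-W ⇒ a-W-W ⇒ a-a-W ⇒ a-a-a

E ⇒ E-W   [E ::= E - W]
E-W ⇒ E-W-W   [E ::= E - W]
E-W-W ⇒ W-W-W   [E ::= W]
W-W-W ⇒ a-W-W   [W ::= a]
a-W-W ⇒ a-a-W   [W ::= a]
a-a-W ⇒ a-a-a   [W ::= a]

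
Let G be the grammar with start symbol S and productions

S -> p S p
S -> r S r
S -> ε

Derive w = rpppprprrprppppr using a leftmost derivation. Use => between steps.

S => rSr => rpSpr => rppSppr => rpppSpppr => rppppSppppr => rpppprSrppppr => rpppprpSprppppr => rpppprprSrprppppr => rpppprprrprppppr

S => rSr   [S -> r S r]
rSr => rpSpr   [S -> p S p]
rpSpr => rppSppr   [S -> p S p]
rppSppr => rpppSpppr   [S -> p S p]
rpppSpppr => rppppSppppr   [S -> p S p]
rppppSppppr => rpppprSrppppr   [S -> r S r]
rpppprSrppppr => rpppprpSprppppr   [S -> p S p]
rpppprpSprppppr => rpppprprSrprppppr   [S -> r S r]
rpppprprSrprppppr => rpppprprrprppppr   [S -> ε]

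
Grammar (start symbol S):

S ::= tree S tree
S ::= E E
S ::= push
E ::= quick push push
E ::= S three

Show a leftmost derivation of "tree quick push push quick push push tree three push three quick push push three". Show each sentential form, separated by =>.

S => E E => S three E => tree S tree three E => tree E E tree three E => tree quick push push E tree three E => tree quick push push quick push push tree three E => tree quick push push quick push push tree three S three => tree quick push push quick push push tree three E E three => tree quick push push quick push push tree three S three E three => tree quick push push quick push push tree three push three E three => tree quick push push quick push push tree three push three quick push push three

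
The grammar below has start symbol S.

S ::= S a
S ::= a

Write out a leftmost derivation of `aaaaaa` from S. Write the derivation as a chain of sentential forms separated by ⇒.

S ⇒ Sa ⇒ Saa ⇒ Saaa ⇒ Saaaa ⇒ Saaaaa ⇒ aaaaaa

S ⇒ Sa   [S ::= S a]
Sa ⇒ Saa   [S ::= S a]
Saa ⇒ Saaa   [S ::= S a]
Saaa ⇒ Saaaa   [S ::= S a]
Saaaa ⇒ Saaaaa   [S ::= S a]
Saaaaa ⇒ aaaaaa   [S ::= a]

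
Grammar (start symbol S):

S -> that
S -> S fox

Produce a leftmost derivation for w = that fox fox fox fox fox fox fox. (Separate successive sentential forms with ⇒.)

S ⇒ S fox ⇒ S fox fox ⇒ S fox fox fox ⇒ S fox fox fox fox ⇒ S fox fox fox fox fox ⇒ S fox fox fox fox fox fox ⇒ S fox fox fox fox fox fox fox ⇒ that fox fox fox fox fox fox fox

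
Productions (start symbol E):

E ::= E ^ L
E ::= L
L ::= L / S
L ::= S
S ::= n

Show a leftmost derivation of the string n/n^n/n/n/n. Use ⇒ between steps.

E ⇒ E^L ⇒ L^L ⇒ L/S^L ⇒ S/S^L ⇒ n/S^L ⇒ n/n^L ⇒ n/n^L/S ⇒ n/n^L/S/S ⇒ n/n^L/S/S/S ⇒ n/n^S/S/S/S ⇒ n/n^n/S/S/S ⇒ n/n^n/n/S/S ⇒ n/n^n/n/n/S ⇒ n/n^n/n/n/n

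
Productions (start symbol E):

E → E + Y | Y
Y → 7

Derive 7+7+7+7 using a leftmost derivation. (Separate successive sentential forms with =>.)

E => E+Y   [E → E + Y]
E+Y => E+Y+Y   [E → E + Y]
E+Y+Y => E+Y+Y+Y   [E → E + Y]
E+Y+Y+Y => Y+Y+Y+Y   [E → Y]
Y+Y+Y+Y => 7+Y+Y+Y   [Y → 7]
7+Y+Y+Y => 7+7+Y+Y   [Y → 7]
7+7+Y+Y => 7+7+7+Y   [Y → 7]
7+7+7+Y => 7+7+7+7   [Y → 7]

E => E+Y => E+Y+Y => E+Y+Y+Y => Y+Y+Y+Y => 7+Y+Y+Y => 7+7+Y+Y => 7+7+7+Y => 7+7+7+7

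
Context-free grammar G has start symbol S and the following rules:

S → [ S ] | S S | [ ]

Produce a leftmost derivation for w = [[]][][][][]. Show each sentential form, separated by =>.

S => SS => SSS => SSSS => SSSSS => [S]SSSS => [[]]SSSS => [[]][]SSS => [[]][][]SS => [[]][][][]S => [[]][][][][]

S => SS   [S → S S]
SS => SSS   [S → S S]
SSS => SSSS   [S → S S]
SSSS => SSSSS   [S → S S]
SSSSS => [S]SSSS   [S → [ S ]]
[S]SSSS => [[]]SSSS   [S → [ ]]
[[]]SSSS => [[]][]SSS   [S → [ ]]
[[]][]SSS => [[]][][]SS   [S → [ ]]
[[]][][]SS => [[]][][][]S   [S → [ ]]
[[]][][][]S => [[]][][][][]   [S → [ ]]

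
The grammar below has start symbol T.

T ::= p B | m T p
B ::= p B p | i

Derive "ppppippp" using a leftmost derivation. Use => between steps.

T=>pB=>ppBp=>pppBpp=>ppppBppp=>ppppippp

T => pB   [T ::= p B]
pB => ppBp   [B ::= p B p]
ppBp => pppBpp   [B ::= p B p]
pppBpp => ppppBppp   [B ::= p B p]
ppppBppp => ppppippp   [B ::= i]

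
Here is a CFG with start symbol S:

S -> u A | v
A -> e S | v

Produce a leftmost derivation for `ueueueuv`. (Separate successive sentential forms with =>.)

S => uA   [S -> u A]
uA => ueS   [A -> e S]
ueS => ueuA   [S -> u A]
ueuA => ueueS   [A -> e S]
ueueS => ueueuA   [S -> u A]
ueueuA => ueueueS   [A -> e S]
ueueueS => ueueueuA   [S -> u A]
ueueueuA => ueueueuv   [A -> v]

S => uA => ueS => ueuA => ueueS => ueueuA => ueueueS => ueueueuA => ueueueuv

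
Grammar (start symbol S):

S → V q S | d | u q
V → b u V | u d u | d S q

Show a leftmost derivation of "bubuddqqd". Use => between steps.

S => VqS => buVqS => bubuVqS => bubudSqqS => bubuddqqS => bubuddqqd

S => VqS   [S → V q S]
VqS => buVqS   [V → b u V]
buVqS => bubuVqS   [V → b u V]
bubuVqS => bubudSqqS   [V → d S q]
bubudSqqS => bubuddqqS   [S → d]
bubuddqqS => bubuddqqd   [S → d]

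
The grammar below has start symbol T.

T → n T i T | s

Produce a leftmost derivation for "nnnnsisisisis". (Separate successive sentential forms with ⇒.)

T ⇒ nTiT ⇒ nnTiTiT ⇒ nnnTiTiTiT ⇒ nnnnTiTiTiTiT ⇒ nnnnsiTiTiTiT ⇒ nnnnsisiTiTiT ⇒ nnnnsisisiTiT ⇒ nnnnsisisisiT ⇒ nnnnsisisisis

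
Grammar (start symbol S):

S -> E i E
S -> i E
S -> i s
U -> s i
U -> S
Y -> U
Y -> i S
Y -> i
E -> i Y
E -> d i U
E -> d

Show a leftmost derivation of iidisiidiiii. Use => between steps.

S=>iE=>iiY=>iiU=>iiS=>iiEiE=>iidiUiE=>iidisiiE=>iidisiidiU=>iidisiidiS=>iidisiidiiE=>iidisiidiiiY=>iidisiidiiii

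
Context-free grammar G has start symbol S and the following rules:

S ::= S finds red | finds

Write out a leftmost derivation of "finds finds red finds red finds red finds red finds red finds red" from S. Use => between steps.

S => S finds red   [S ::= S finds red]
S finds red => S finds red finds red   [S ::= S finds red]
S finds red finds red => S finds red finds red finds red   [S ::= S finds red]
S finds red finds red finds red => S finds red finds red finds red finds red   [S ::= S finds red]
S finds red finds red finds red finds red => S finds red finds red finds red finds red finds red   [S ::= S finds red]
S finds red finds red finds red finds red finds red => S finds red finds red finds red finds red finds red finds red   [S ::= S finds red]
S finds red finds red finds red finds red finds red finds red => finds finds red finds red finds red finds red finds red finds red   [S ::= finds]

S => S finds red => S finds red finds red => S finds red finds red finds red => S finds red finds red finds red finds red => S finds red finds red finds red finds red finds red => S finds red finds red finds red finds red finds red finds red => finds finds red finds red finds red finds red finds red finds red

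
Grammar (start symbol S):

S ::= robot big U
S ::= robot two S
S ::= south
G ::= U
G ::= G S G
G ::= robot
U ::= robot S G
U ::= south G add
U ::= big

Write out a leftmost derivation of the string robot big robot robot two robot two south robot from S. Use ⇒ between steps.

S ⇒ robot big U ⇒ robot big robot S G ⇒ robot big robot robot two S G ⇒ robot big robot robot two robot two S G ⇒ robot big robot robot two robot two south G ⇒ robot big robot robot two robot two south robot

S ⇒ robot big U   [S ::= robot big U]
robot big U ⇒ robot big robot S G   [U ::= robot S G]
robot big robot S G ⇒ robot big robot robot two S G   [S ::= robot two S]
robot big robot robot two S G ⇒ robot big robot robot two robot two S G   [S ::= robot two S]
robot big robot robot two robot two S G ⇒ robot big robot robot two robot two south G   [S ::= south]
robot big robot robot two robot two south G ⇒ robot big robot robot two robot two south robot   [G ::= robot]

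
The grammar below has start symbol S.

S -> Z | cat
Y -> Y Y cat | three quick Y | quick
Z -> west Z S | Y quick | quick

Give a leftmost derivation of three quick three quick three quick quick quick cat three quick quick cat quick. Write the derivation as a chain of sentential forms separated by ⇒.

S ⇒ Z ⇒ Y quick ⇒ three quick Y quick ⇒ three quick Y Y cat quick ⇒ three quick three quick Y Y cat quick ⇒ three quick three quick three quick Y Y cat quick ⇒ three quick three quick three quick Y Y cat Y cat quick ⇒ three quick three quick three quick quick Y cat Y cat quick ⇒ three quick three quick three quick quick quick cat Y cat quick ⇒ three quick three quick three quick quick quick cat three quick Y cat quick ⇒ three quick three quick three quick quick quick cat three quick quick cat quick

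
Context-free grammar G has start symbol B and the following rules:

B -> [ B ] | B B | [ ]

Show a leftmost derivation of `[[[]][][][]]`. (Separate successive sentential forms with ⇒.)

B⇒[B]⇒[BB]⇒[[B]B]⇒[[[]]B]⇒[[[]]BB]⇒[[[]]BBB]⇒[[[]][]BB]⇒[[[]][][]B]⇒[[[]][][][]]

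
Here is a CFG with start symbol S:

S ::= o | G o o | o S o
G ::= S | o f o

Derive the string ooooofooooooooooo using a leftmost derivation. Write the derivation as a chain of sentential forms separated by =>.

S => oSo   [S ::= o S o]
oSo => ooSoo   [S ::= o S o]
ooSoo => ooGoooo   [S ::= G o o]
ooGoooo => ooSoooo   [G ::= S]
ooSoooo => oooSooooo   [S ::= o S o]
oooSooooo => oooGooooooo   [S ::= G o o]
oooGooooooo => oooSooooooo   [G ::= S]
oooSooooooo => ooooSoooooooo   [S ::= o S o]
ooooSoooooooo => ooooGoooooooooo   [S ::= G o o]
ooooGoooooooooo => ooooofooooooooooo   [G ::= o f o]

S => oSo => ooSoo => ooGoooo => ooSoooo => oooSooooo => oooGooooooo => oooSooooooo => ooooSoooooooo => ooooGoooooooooo => ooooofooooooooooo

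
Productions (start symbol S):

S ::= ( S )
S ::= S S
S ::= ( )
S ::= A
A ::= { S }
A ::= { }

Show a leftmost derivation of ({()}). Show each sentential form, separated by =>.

S => (S)   [S ::= ( S )]
(S) => (A)   [S ::= A]
(A) => ({S})   [A ::= { S }]
({S}) => ({()})   [S ::= ( )]

S => (S) => (A) => ({S}) => ({()})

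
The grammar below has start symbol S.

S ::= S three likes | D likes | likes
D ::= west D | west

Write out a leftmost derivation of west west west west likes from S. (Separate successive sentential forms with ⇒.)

S ⇒ D likes   [S ::= D likes]
D likes ⇒ west D likes   [D ::= west D]
west D likes ⇒ west west D likes   [D ::= west D]
west west D likes ⇒ west west west D likes   [D ::= west D]
west west west D likes ⇒ west west west west likes   [D ::= west]

S ⇒ D likes ⇒ west D likes ⇒ west west D likes ⇒ west west west D likes ⇒ west west west west likes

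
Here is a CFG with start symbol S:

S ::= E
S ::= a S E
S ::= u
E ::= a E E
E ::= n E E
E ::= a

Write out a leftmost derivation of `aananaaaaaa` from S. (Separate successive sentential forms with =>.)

S=>aSE=>aaSEE=>aaEEE=>aanEEEE=>aanaEEEEE=>aananEEEEEE=>aananaEEEEE=>aananaaEEEE=>aananaaaEEE=>aananaaaaEE=>aananaaaaaE=>aananaaaaaa

S => aSE   [S ::= a S E]
aSE => aaSEE   [S ::= a S E]
aaSEE => aaEEE   [S ::= E]
aaEEE => aanEEEE   [E ::= n E E]
aanEEEE => aanaEEEEE   [E ::= a E E]
aanaEEEEE => aananEEEEEE   [E ::= n E E]
aananEEEEEE => aananaEEEEE   [E ::= a]
aananaEEEEE => aananaaEEEE   [E ::= a]
aananaaEEEE => aananaaaEEE   [E ::= a]
aananaaaEEE => aananaaaaEE   [E ::= a]
aananaaaaEE => aananaaaaaE   [E ::= a]
aananaaaaaE => aananaaaaaa   [E ::= a]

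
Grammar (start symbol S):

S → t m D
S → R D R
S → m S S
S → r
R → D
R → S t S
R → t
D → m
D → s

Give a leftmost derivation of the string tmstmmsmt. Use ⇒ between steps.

S ⇒ RDR ⇒ StSDR ⇒ tmDtSDR ⇒ tmstSDR ⇒ tmstRDRDR ⇒ tmstDDRDR ⇒ tmstmDRDR ⇒ tmstmmRDR ⇒ tmstmmDDR ⇒ tmstmmsDR ⇒ tmstmmsmR ⇒ tmstmmsmt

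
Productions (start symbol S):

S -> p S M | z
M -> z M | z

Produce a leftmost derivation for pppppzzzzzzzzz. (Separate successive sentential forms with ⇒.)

S⇒pSM⇒ppSMM⇒pppSMMM⇒ppppSMMMM⇒pppppSMMMMM⇒pppppzMMMMM⇒pppppzzMMMM⇒pppppzzzMMMM⇒pppppzzzzMMM⇒pppppzzzzzMMM⇒pppppzzzzzzMMM⇒pppppzzzzzzzMM⇒pppppzzzzzzzzM⇒pppppzzzzzzzzz

S ⇒ pSM   [S -> p S M]
pSM ⇒ ppSMM   [S -> p S M]
ppSMM ⇒ pppSMMM   [S -> p S M]
pppSMMM ⇒ ppppSMMMM   [S -> p S M]
ppppSMMMM ⇒ pppppSMMMMM   [S -> p S M]
pppppSMMMMM ⇒ pppppzMMMMM   [S -> z]
pppppzMMMMM ⇒ pppppzzMMMM   [M -> z]
pppppzzMMMM ⇒ pppppzzzMMMM   [M -> z M]
pppppzzzMMMM ⇒ pppppzzzzMMM   [M -> z]
pppppzzzzMMM ⇒ pppppzzzzzMMM   [M -> z M]
pppppzzzzzMMM ⇒ pppppzzzzzzMMM   [M -> z M]
pppppzzzzzzMMM ⇒ pppppzzzzzzzMM   [M -> z]
pppppzzzzzzzMM ⇒ pppppzzzzzzzzM   [M -> z]
pppppzzzzzzzzM ⇒ pppppzzzzzzzzz   [M -> z]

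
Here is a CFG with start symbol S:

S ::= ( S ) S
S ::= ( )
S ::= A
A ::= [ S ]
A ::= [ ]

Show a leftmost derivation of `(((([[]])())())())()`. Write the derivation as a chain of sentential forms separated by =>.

S=>(S)S=>((S)S)S=>(((S)S)S)S=>((((S)S)S)S)S=>((((A)S)S)S)S=>(((([S])S)S)S)S=>(((([A])S)S)S)S=>(((([[]])S)S)S)S=>(((([[]])())S)S)S=>(((([[]])())())S)S=>(((([[]])())())())S=>(((([[]])())())())()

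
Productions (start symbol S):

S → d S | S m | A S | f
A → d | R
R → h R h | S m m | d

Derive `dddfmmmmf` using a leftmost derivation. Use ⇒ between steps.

S ⇒ dS ⇒ dAS ⇒ dRS ⇒ dSmmS ⇒ dSmmmS ⇒ dASmmmS ⇒ ddSmmmS ⇒ ddSmmmmS ⇒ ddASmmmmS ⇒ dddSmmmmS ⇒ dddfmmmmS ⇒ dddfmmmmf

S ⇒ dS   [S → d S]
dS ⇒ dAS   [S → A S]
dAS ⇒ dRS   [A → R]
dRS ⇒ dSmmS   [R → S m m]
dSmmS ⇒ dSmmmS   [S → S m]
dSmmmS ⇒ dASmmmS   [S → A S]
dASmmmS ⇒ ddSmmmS   [A → d]
ddSmmmS ⇒ ddSmmmmS   [S → S m]
ddSmmmmS ⇒ ddASmmmmS   [S → A S]
ddASmmmmS ⇒ dddSmmmmS   [A → d]
dddSmmmmS ⇒ dddfmmmmS   [S → f]
dddfmmmmS ⇒ dddfmmmmf   [S → f]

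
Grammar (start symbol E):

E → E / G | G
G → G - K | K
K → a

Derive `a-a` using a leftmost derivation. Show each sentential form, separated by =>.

E => G => G-K => K-K => a-K => a-a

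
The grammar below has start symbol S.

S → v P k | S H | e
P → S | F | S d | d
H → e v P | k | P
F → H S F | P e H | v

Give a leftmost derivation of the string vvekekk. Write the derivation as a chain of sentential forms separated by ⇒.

S ⇒ vPk   [S → v P k]
vPk ⇒ vFk   [P → F]
vFk ⇒ vPeHk   [F → P e H]
vPeHk ⇒ vFeHk   [P → F]
vFeHk ⇒ vPeHeHk   [F → P e H]
vPeHeHk ⇒ vFeHeHk   [P → F]
vFeHeHk ⇒ vveHeHk   [F → v]
vveHeHk ⇒ vvekeHk   [H → k]
vvekeHk ⇒ vvekekk   [H → k]

S⇒vPk⇒vFk⇒vPeHk⇒vFeHk⇒vPeHeHk⇒vFeHeHk⇒vveHeHk⇒vvekeHk⇒vvekekk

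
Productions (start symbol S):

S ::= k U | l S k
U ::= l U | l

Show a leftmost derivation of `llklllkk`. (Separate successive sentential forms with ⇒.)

S ⇒ lSk ⇒ llSkk ⇒ llkUkk ⇒ llklUkk ⇒ llkllUkk ⇒ llklllkk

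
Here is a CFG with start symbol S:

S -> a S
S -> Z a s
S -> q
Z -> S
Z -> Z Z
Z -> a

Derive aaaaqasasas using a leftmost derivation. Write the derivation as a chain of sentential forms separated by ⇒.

S ⇒ Zas ⇒ Sas ⇒ aSas ⇒ aZasas ⇒ aSasas ⇒ aZasasas ⇒ aZZasasas ⇒ aZZZasasas ⇒ aZZZZasasas ⇒ aaZZZasasas ⇒ aaaZZasasas ⇒ aaaaZasasas ⇒ aaaaSasasas ⇒ aaaaqasasas

S ⇒ Zas   [S -> Z a s]
Zas ⇒ Sas   [Z -> S]
Sas ⇒ aSas   [S -> a S]
aSas ⇒ aZasas   [S -> Z a s]
aZasas ⇒ aSasas   [Z -> S]
aSasas ⇒ aZasasas   [S -> Z a s]
aZasasas ⇒ aZZasasas   [Z -> Z Z]
aZZasasas ⇒ aZZZasasas   [Z -> Z Z]
aZZZasasas ⇒ aZZZZasasas   [Z -> Z Z]
aZZZZasasas ⇒ aaZZZasasas   [Z -> a]
aaZZZasasas ⇒ aaaZZasasas   [Z -> a]
aaaZZasasas ⇒ aaaaZasasas   [Z -> a]
aaaaZasasas ⇒ aaaaSasasas   [Z -> S]
aaaaSasasas ⇒ aaaaqasasas   [S -> q]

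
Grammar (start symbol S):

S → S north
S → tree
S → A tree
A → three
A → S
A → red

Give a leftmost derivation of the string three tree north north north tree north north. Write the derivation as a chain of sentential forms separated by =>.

S => S north => S north north => A tree north north => S tree north north => S north tree north north => S north north tree north north => S north north north tree north north => A tree north north north tree north north => three tree north north north tree north north

S => S north   [S → S north]
S north => S north north   [S → S north]
S north north => A tree north north   [S → A tree]
A tree north north => S tree north north   [A → S]
S tree north north => S north tree north north   [S → S north]
S north tree north north => S north north tree north north   [S → S north]
S north north tree north north => S north north north tree north north   [S → S north]
S north north north tree north north => A tree north north north tree north north   [S → A tree]
A tree north north north tree north north => three tree north north north tree north north   [A → three]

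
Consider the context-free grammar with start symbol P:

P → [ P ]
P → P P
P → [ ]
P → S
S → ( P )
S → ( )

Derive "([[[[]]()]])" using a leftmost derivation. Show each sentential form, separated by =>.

P=>S=>(P)=>([P])=>([[P]])=>([[PP]])=>([[[P]P]])=>([[[[]]P]])=>([[[[]]S]])=>([[[[]]()]])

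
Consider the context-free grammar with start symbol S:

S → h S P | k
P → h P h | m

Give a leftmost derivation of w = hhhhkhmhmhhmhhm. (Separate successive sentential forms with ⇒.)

S ⇒ hSP   [S → h S P]
hSP ⇒ hhSPP   [S → h S P]
hhSPP ⇒ hhhSPPP   [S → h S P]
hhhSPPP ⇒ hhhhSPPPP   [S → h S P]
hhhhSPPPP ⇒ hhhhkPPPP   [S → k]
hhhhkPPPP ⇒ hhhhkhPhPPP   [P → h P h]
hhhhkhPhPPP ⇒ hhhhkhmhPPP   [P → m]
hhhhkhmhPPP ⇒ hhhhkhmhmPP   [P → m]
hhhhkhmhmPP ⇒ hhhhkhmhmhPhP   [P → h P h]
hhhhkhmhmhPhP ⇒ hhhhkhmhmhhPhhP   [P → h P h]
hhhhkhmhmhhPhhP ⇒ hhhhkhmhmhhmhhP   [P → m]
hhhhkhmhmhhmhhP ⇒ hhhhkhmhmhhmhhm   [P → m]

S ⇒ hSP ⇒ hhSPP ⇒ hhhSPPP ⇒ hhhhSPPPP ⇒ hhhhkPPPP ⇒ hhhhkhPhPPP ⇒ hhhhkhmhPPP ⇒ hhhhkhmhmPP ⇒ hhhhkhmhmhPhP ⇒ hhhhkhmhmhhPhhP ⇒ hhhhkhmhmhhmhhP ⇒ hhhhkhmhmhhmhhm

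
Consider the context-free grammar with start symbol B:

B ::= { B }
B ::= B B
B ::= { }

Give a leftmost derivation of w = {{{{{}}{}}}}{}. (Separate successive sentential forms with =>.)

B => BB => {B}B => {{B}}B => {{{B}}}B => {{{BB}}}B => {{{{B}B}}}B => {{{{{}}B}}}B => {{{{{}}{}}}}B => {{{{{}}{}}}}{}

B => BB   [B ::= B B]
BB => {B}B   [B ::= { B }]
{B}B => {{B}}B   [B ::= { B }]
{{B}}B => {{{B}}}B   [B ::= { B }]
{{{B}}}B => {{{BB}}}B   [B ::= B B]
{{{BB}}}B => {{{{B}B}}}B   [B ::= { B }]
{{{{B}B}}}B => {{{{{}}B}}}B   [B ::= { }]
{{{{{}}B}}}B => {{{{{}}{}}}}B   [B ::= { }]
{{{{{}}{}}}}B => {{{{{}}{}}}}{}   [B ::= { }]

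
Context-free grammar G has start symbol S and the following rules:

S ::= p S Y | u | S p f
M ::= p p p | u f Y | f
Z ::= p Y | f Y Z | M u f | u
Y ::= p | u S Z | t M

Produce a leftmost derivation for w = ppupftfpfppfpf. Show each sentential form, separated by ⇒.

S ⇒ Spf ⇒ Spfpf ⇒ pSYpfpf ⇒ pSpfYpfpf ⇒ ppSYpfYpfpf ⇒ ppSpfYpfYpfpf ⇒ ppupfYpfYpfpf ⇒ ppupftMpfYpfpf ⇒ ppupftfpfYpfpf ⇒ ppupftfpfppfpf

S ⇒ Spf   [S ::= S p f]
Spf ⇒ Spfpf   [S ::= S p f]
Spfpf ⇒ pSYpfpf   [S ::= p S Y]
pSYpfpf ⇒ pSpfYpfpf   [S ::= S p f]
pSpfYpfpf ⇒ ppSYpfYpfpf   [S ::= p S Y]
ppSYpfYpfpf ⇒ ppSpfYpfYpfpf   [S ::= S p f]
ppSpfYpfYpfpf ⇒ ppupfYpfYpfpf   [S ::= u]
ppupfYpfYpfpf ⇒ ppupftMpfYpfpf   [Y ::= t M]
ppupftMpfYpfpf ⇒ ppupftfpfYpfpf   [M ::= f]
ppupftfpfYpfpf ⇒ ppupftfpfppfpf   [Y ::= p]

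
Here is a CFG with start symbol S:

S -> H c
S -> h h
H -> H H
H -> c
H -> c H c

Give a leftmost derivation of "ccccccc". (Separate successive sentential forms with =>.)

S => Hc => HHc => HHHc => cHHc => ccHc => ccHHc => cccHcHc => cccccHc => ccccccc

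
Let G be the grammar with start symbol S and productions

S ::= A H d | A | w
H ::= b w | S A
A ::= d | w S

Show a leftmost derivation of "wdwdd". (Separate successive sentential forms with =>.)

S => A   [S ::= A]
A => wS   [A ::= w S]
wS => wAHd   [S ::= A H d]
wAHd => wdHd   [A ::= d]
wdHd => wdSAd   [H ::= S A]
wdSAd => wdwAd   [S ::= w]
wdwAd => wdwdd   [A ::= d]

S=>A=>wS=>wAHd=>wdHd=>wdSAd=>wdwAd=>wdwdd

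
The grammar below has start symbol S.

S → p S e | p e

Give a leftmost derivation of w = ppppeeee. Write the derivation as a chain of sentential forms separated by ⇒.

S ⇒ pSe ⇒ ppSee ⇒ pppSeee ⇒ ppppeeee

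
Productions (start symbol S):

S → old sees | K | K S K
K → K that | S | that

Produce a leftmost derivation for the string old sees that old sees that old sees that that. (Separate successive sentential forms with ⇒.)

S ⇒ K S K ⇒ K that S K ⇒ S that S K ⇒ old sees that S K ⇒ old sees that K S K K ⇒ old sees that K that S K K ⇒ old sees that S that S K K ⇒ old sees that old sees that S K K ⇒ old sees that old sees that old sees K K ⇒ old sees that old sees that old sees that K ⇒ old sees that old sees that old sees that that

S ⇒ K S K   [S → K S K]
K S K ⇒ K that S K   [K → K that]
K that S K ⇒ S that S K   [K → S]
S that S K ⇒ old sees that S K   [S → old sees]
old sees that S K ⇒ old sees that K S K K   [S → K S K]
old sees that K S K K ⇒ old sees that K that S K K   [K → K that]
old sees that K that S K K ⇒ old sees that S that S K K   [K → S]
old sees that S that S K K ⇒ old sees that old sees that S K K   [S → old sees]
old sees that old sees that S K K ⇒ old sees that old sees that old sees K K   [S → old sees]
old sees that old sees that old sees K K ⇒ old sees that old sees that old sees that K   [K → that]
old sees that old sees that old sees that K ⇒ old sees that old sees that old sees that that   [K → that]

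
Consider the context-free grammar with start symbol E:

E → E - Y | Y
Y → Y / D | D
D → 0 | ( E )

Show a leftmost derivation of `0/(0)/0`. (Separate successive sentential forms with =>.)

E => Y => Y/D => Y/D/D => D/D/D => 0/D/D => 0/(E)/D => 0/(Y)/D => 0/(D)/D => 0/(0)/D => 0/(0)/0

E => Y   [E → Y]
Y => Y/D   [Y → Y / D]
Y/D => Y/D/D   [Y → Y / D]
Y/D/D => D/D/D   [Y → D]
D/D/D => 0/D/D   [D → 0]
0/D/D => 0/(E)/D   [D → ( E )]
0/(E)/D => 0/(Y)/D   [E → Y]
0/(Y)/D => 0/(D)/D   [Y → D]
0/(D)/D => 0/(0)/D   [D → 0]
0/(0)/D => 0/(0)/0   [D → 0]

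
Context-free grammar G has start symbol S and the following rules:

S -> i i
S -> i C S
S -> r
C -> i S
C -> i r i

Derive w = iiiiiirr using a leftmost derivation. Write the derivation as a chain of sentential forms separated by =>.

S=>iCS=>iiSS=>iiiiS=>iiiiiCS=>iiiiiiSS=>iiiiiirS=>iiiiiirr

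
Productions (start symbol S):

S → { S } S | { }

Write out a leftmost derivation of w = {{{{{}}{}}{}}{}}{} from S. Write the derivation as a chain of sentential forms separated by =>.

S => {S}S   [S → { S } S]
{S}S => {{S}S}S   [S → { S } S]
{{S}S}S => {{{S}S}S}S   [S → { S } S]
{{{S}S}S}S => {{{{S}S}S}S}S   [S → { S } S]
{{{{S}S}S}S}S => {{{{{}}S}S}S}S   [S → { }]
{{{{{}}S}S}S}S => {{{{{}}{}}S}S}S   [S → { }]
{{{{{}}{}}S}S}S => {{{{{}}{}}{}}S}S   [S → { }]
{{{{{}}{}}{}}S}S => {{{{{}}{}}{}}{}}S   [S → { }]
{{{{{}}{}}{}}{}}S => {{{{{}}{}}{}}{}}{}   [S → { }]

S => {S}S => {{S}S}S => {{{S}S}S}S => {{{{S}S}S}S}S => {{{{{}}S}S}S}S => {{{{{}}{}}S}S}S => {{{{{}}{}}{}}S}S => {{{{{}}{}}{}}{}}S => {{{{{}}{}}{}}{}}{}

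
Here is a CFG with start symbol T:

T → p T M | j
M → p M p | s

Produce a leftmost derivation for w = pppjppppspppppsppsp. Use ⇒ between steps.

T ⇒ pTM ⇒ ppTMM ⇒ pppTMMM ⇒ pppjMMM ⇒ pppjpMpMM ⇒ pppjppMppMM ⇒ pppjpppMpppMM ⇒ pppjppppMppppMM ⇒ pppjppppsppppMM ⇒ pppjppppspppppMpM ⇒ pppjppppspppppspM ⇒ pppjppppspppppsppMp ⇒ pppjppppspppppsppsp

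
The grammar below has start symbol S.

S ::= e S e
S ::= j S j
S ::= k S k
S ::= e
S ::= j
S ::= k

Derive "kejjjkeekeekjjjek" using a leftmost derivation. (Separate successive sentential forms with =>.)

S => kSk   [S ::= k S k]
kSk => keSek   [S ::= e S e]
keSek => kejSjek   [S ::= j S j]
kejSjek => kejjSjjek   [S ::= j S j]
kejjSjjek => kejjjSjjjek   [S ::= j S j]
kejjjSjjjek => kejjjkSkjjjek   [S ::= k S k]
kejjjkSkjjjek => kejjjkeSekjjjek   [S ::= e S e]
kejjjkeSekjjjek => kejjjkeeSeekjjjek   [S ::= e S e]
kejjjkeeSeekjjjek => kejjjkeekeekjjjek   [S ::= k]

S => kSk => keSek => kejSjek => kejjSjjek => kejjjSjjjek => kejjjkSkjjjek => kejjjkeSekjjjek => kejjjkeeSeekjjjek => kejjjkeekeekjjjek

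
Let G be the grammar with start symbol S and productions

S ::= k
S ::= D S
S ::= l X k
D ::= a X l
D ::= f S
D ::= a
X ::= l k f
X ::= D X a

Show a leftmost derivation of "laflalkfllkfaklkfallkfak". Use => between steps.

S => lXk   [S ::= l X k]
lXk => lDXak   [X ::= D X a]
lDXak => laXlXak   [D ::= a X l]
laXlXak => laDXalXak   [X ::= D X a]
laDXalXak => lafSXalXak   [D ::= f S]
lafSXalXak => laflXkXalXak   [S ::= l X k]
laflXkXalXak => laflDXakXalXak   [X ::= D X a]
laflDXakXalXak => laflaXlXakXalXak   [D ::= a X l]
laflaXlXakXalXak => laflalkflXakXalXak   [X ::= l k f]
laflalkflXakXalXak => laflalkfllkfakXalXak   [X ::= l k f]
laflalkfllkfakXalXak => laflalkfllkfaklkfalXak   [X ::= l k f]
laflalkfllkfaklkfalXak => laflalkfllkfaklkfallkfak   [X ::= l k f]

S => lXk => lDXak => laXlXak => laDXalXak => lafSXalXak => laflXkXalXak => laflDXakXalXak => laflaXlXakXalXak => laflalkflXakXalXak => laflalkfllkfakXalXak => laflalkfllkfaklkfalXak => laflalkfllkfaklkfallkfak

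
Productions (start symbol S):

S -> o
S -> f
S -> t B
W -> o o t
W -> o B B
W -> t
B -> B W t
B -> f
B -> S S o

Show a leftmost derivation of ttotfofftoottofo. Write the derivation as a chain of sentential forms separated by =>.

S=>tB=>tSSo=>ttBSo=>ttSSoSo=>ttoSoSo=>ttotBoSo=>ttotBWtoSo=>ttotBWtWtoSo=>ttotfWtWtoSo=>ttotfoBBtWtoSo=>ttotfofBtWtoSo=>ttotfofftWtoSo=>ttotfofftoottoSo=>ttotfofftoottofo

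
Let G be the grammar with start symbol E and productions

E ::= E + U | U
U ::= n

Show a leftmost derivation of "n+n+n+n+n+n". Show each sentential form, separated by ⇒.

E ⇒ E+U ⇒ E+U+U ⇒ E+U+U+U ⇒ E+U+U+U+U ⇒ E+U+U+U+U+U ⇒ U+U+U+U+U+U ⇒ n+U+U+U+U+U ⇒ n+n+U+U+U+U ⇒ n+n+n+U+U+U ⇒ n+n+n+n+U+U ⇒ n+n+n+n+n+U ⇒ n+n+n+n+n+n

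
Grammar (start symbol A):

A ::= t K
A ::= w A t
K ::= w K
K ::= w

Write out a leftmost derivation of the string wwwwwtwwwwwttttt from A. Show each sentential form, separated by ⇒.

A ⇒ wAt ⇒ wwAtt ⇒ wwwAttt ⇒ wwwwAtttt ⇒ wwwwwAttttt ⇒ wwwwwtKttttt ⇒ wwwwwtwKttttt ⇒ wwwwwtwwKttttt ⇒ wwwwwtwwwKttttt ⇒ wwwwwtwwwwKttttt ⇒ wwwwwtwwwwwttttt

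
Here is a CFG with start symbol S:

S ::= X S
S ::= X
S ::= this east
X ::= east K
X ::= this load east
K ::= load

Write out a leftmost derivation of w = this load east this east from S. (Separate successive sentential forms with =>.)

S => X S => this load east S => this load east this east

S => X S   [S ::= X S]
X S => this load east S   [X ::= this load east]
this load east S => this load east this east   [S ::= this east]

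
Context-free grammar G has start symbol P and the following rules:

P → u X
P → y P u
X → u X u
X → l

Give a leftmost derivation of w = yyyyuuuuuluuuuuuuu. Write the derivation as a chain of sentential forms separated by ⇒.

P ⇒ yPu ⇒ yyPuu ⇒ yyyPuuu ⇒ yyyyPuuuu ⇒ yyyyuXuuuu ⇒ yyyyuuXuuuuu ⇒ yyyyuuuXuuuuuu ⇒ yyyyuuuuXuuuuuuu ⇒ yyyyuuuuuXuuuuuuuu ⇒ yyyyuuuuuluuuuuuuu

P ⇒ yPu   [P → y P u]
yPu ⇒ yyPuu   [P → y P u]
yyPuu ⇒ yyyPuuu   [P → y P u]
yyyPuuu ⇒ yyyyPuuuu   [P → y P u]
yyyyPuuuu ⇒ yyyyuXuuuu   [P → u X]
yyyyuXuuuu ⇒ yyyyuuXuuuuu   [X → u X u]
yyyyuuXuuuuu ⇒ yyyyuuuXuuuuuu   [X → u X u]
yyyyuuuXuuuuuu ⇒ yyyyuuuuXuuuuuuu   [X → u X u]
yyyyuuuuXuuuuuuu ⇒ yyyyuuuuuXuuuuuuuu   [X → u X u]
yyyyuuuuuXuuuuuuuu ⇒ yyyyuuuuuluuuuuuuu   [X → l]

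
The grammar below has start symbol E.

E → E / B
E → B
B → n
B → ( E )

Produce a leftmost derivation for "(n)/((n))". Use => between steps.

E=>E/B=>B/B=>(E)/B=>(B)/B=>(n)/B=>(n)/(E)=>(n)/(B)=>(n)/((E))=>(n)/((B))=>(n)/((n))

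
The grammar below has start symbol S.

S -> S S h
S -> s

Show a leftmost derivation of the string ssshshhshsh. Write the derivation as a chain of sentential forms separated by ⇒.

S⇒SSh⇒SShSh⇒SShShSh⇒sShShSh⇒sSShhShSh⇒sSShShhShSh⇒ssShShhShSh⇒ssshShhShSh⇒ssshshhShSh⇒ssshshhshSh⇒ssshshhshsh

S ⇒ SSh   [S -> S S h]
SSh ⇒ SShSh   [S -> S S h]
SShSh ⇒ SShShSh   [S -> S S h]
SShShSh ⇒ sShShSh   [S -> s]
sShShSh ⇒ sSShhShSh   [S -> S S h]
sSShhShSh ⇒ sSShShhShSh   [S -> S S h]
sSShShhShSh ⇒ ssShShhShSh   [S -> s]
ssShShhShSh ⇒ ssshShhShSh   [S -> s]
ssshShhShSh ⇒ ssshshhShSh   [S -> s]
ssshshhShSh ⇒ ssshshhshSh   [S -> s]
ssshshhshSh ⇒ ssshshhshsh   [S -> s]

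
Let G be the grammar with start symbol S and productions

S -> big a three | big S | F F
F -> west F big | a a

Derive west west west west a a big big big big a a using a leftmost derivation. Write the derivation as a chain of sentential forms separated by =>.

S => F F => west F big F => west west F big big F => west west west F big big big F => west west west west F big big big big F => west west west west a a big big big big F => west west west west a a big big big big a a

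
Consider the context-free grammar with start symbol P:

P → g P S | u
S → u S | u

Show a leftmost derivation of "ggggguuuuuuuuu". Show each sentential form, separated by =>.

P => gPS => ggPSS => gggPSSS => ggggPSSSS => gggggPSSSSS => ggggguSSSSS => ggggguuSSSSS => ggggguuuSSSSS => ggggguuuuSSSSS => ggggguuuuuSSSS => ggggguuuuuuSSS => ggggguuuuuuuSS => ggggguuuuuuuuS => ggggguuuuuuuuu

P => gPS   [P → g P S]
gPS => ggPSS   [P → g P S]
ggPSS => gggPSSS   [P → g P S]
gggPSSS => ggggPSSSS   [P → g P S]
ggggPSSSS => gggggPSSSSS   [P → g P S]
gggggPSSSSS => ggggguSSSSS   [P → u]
ggggguSSSSS => ggggguuSSSSS   [S → u S]
ggggguuSSSSS => ggggguuuSSSSS   [S → u S]
ggggguuuSSSSS => ggggguuuuSSSSS   [S → u S]
ggggguuuuSSSSS => ggggguuuuuSSSS   [S → u]
ggggguuuuuSSSS => ggggguuuuuuSSS   [S → u]
ggggguuuuuuSSS => ggggguuuuuuuSS   [S → u]
ggggguuuuuuuSS => ggggguuuuuuuuS   [S → u]
ggggguuuuuuuuS => ggggguuuuuuuuu   [S → u]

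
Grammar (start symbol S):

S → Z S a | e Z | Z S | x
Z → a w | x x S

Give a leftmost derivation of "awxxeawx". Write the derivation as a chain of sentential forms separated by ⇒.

S ⇒ ZS ⇒ awS ⇒ awZS ⇒ awxxSS ⇒ awxxeZS ⇒ awxxeawS ⇒ awxxeawx

S ⇒ ZS   [S → Z S]
ZS ⇒ awS   [Z → a w]
awS ⇒ awZS   [S → Z S]
awZS ⇒ awxxSS   [Z → x x S]
awxxSS ⇒ awxxeZS   [S → e Z]
awxxeZS ⇒ awxxeawS   [Z → a w]
awxxeawS ⇒ awxxeawx   [S → x]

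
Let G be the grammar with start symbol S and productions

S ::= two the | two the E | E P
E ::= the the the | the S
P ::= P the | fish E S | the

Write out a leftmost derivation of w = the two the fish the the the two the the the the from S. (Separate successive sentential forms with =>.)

S => E P   [S ::= E P]
E P => the S P   [E ::= the S]
the S P => the two the P   [S ::= two the]
the two the P => the two the fish E S   [P ::= fish E S]
the two the fish E S => the two the fish the the the S   [E ::= the the the]
the two the fish the the the S => the two the fish the the the two the E   [S ::= two the E]
the two the fish the the the two the E => the two the fish the the the two the the the the   [E ::= the the the]

S => E P => the S P => the two the P => the two the fish E S => the two the fish the the the S => the two the fish the the the two the E => the two the fish the the the two the the the the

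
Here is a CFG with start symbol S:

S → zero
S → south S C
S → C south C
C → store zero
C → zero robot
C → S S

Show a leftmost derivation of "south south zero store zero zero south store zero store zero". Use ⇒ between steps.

S ⇒ south S C ⇒ south C south C C ⇒ south S S south C C ⇒ south south S C S south C C ⇒ south south zero C S south C C ⇒ south south zero store zero S south C C ⇒ south south zero store zero zero south C C ⇒ south south zero store zero zero south store zero C ⇒ south south zero store zero zero south store zero store zero

S ⇒ south S C   [S → south S C]
south S C ⇒ south C south C C   [S → C south C]
south C south C C ⇒ south S S south C C   [C → S S]
south S S south C C ⇒ south south S C S south C C   [S → south S C]
south south S C S south C C ⇒ south south zero C S south C C   [S → zero]
south south zero C S south C C ⇒ south south zero store zero S south C C   [C → store zero]
south south zero store zero S south C C ⇒ south south zero store zero zero south C C   [S → zero]
south south zero store zero zero south C C ⇒ south south zero store zero zero south store zero C   [C → store zero]
south south zero store zero zero south store zero C ⇒ south south zero store zero zero south store zero store zero   [C → store zero]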